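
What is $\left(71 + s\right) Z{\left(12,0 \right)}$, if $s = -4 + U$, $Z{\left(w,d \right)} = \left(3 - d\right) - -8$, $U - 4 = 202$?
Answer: $3003$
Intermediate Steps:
$U = 206$ ($U = 4 + 202 = 206$)
$Z{\left(w,d \right)} = 11 - d$ ($Z{\left(w,d \right)} = \left(3 - d\right) + 8 = 11 - d$)
$s = 202$ ($s = -4 + 206 = 202$)
$\left(71 + s\right) Z{\left(12,0 \right)} = \left(71 + 202\right) \left(11 - 0\right) = 273 \left(11 + 0\right) = 273 \cdot 11 = 3003$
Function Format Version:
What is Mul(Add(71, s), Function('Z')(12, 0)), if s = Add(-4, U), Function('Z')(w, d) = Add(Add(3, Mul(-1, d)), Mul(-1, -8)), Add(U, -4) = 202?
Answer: 3003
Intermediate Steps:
U = 206 (U = Add(4, 202) = 206)
Function('Z')(w, d) = Add(11, Mul(-1, d)) (Function('Z')(w, d) = Add(Add(3, Mul(-1, d)), 8) = Add(11, Mul(-1, d)))
s = 202 (s = Add(-4, 206) = 202)
Mul(Add(71, s), Function('Z')(12, 0)) = Mul(Add(71, 202), Add(11, Mul(-1, 0))) = Mul(273, Add(11, 0)) = Mul(273, 11) = 3003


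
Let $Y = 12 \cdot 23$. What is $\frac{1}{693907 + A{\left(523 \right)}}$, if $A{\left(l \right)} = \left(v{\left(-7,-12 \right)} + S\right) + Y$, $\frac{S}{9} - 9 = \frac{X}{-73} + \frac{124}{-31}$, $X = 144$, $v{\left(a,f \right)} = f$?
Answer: $\frac{73}{50676472} \approx 1.4405 \cdot 10^{-6}$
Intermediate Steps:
$S = \frac{1989}{73}$ ($S = 81 + 9 \left(\frac{144}{-73} + \frac{124}{-31}\right) = 81 + 9 \left(144 \left(- \frac{1}{73}\right) + 124 \left(- \frac{1}{31}\right)\right) = 81 + 9 \left(- \frac{144}{73} - 4\right) = 81 + 9 \left(- \frac{436}{73}\right) = 81 - \frac{3924}{73} = \frac{1989}{73} \approx 27.247$)
$Y = 276$
$A{\left(l \right)} = \frac{21261}{73}$ ($A{\left(l \right)} = \left(-12 + \frac{1989}{73}\right) + 276 = \frac{1113}{73} + 276 = \frac{21261}{73}$)
$\frac{1}{693907 + A{\left(523 \right)}} = \frac{1}{693907 + \frac{21261}{73}} = \frac{1}{\frac{50676472}{73}} = \frac{73}{50676472}$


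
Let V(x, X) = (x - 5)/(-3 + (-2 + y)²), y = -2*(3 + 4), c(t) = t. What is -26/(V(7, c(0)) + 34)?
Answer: -3289/4302 ≈ -0.76453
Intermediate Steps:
y = -14 (y = -2*7 = -14)
V(x, X) = -5/253 + x/253 (V(x, X) = (x - 5)/(-3 + (-2 - 14)²) = (-5 + x)/(-3 + (-16)²) = (-5 + x)/(-3 + 256) = (-5 + x)/253 = (-5 + x)*(1/253) = -5/253 + x/253)
-26/(V(7, c(0)) + 34) = -26/((-5/253 + (1/253)*7) + 34) = -26/((-5/253 + 7/253) + 34) = -26/(2/253 + 34) = -26/8604/253 = -26*253/8604 = -3289/4302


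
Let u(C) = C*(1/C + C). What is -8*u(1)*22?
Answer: -352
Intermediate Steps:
u(C) = C*(C + 1/C)
-8*u(1)*22 = -8*(1 + 1**2)*22 = -8*(1 + 1)*22 = -8*2*22 = -16*22 = -352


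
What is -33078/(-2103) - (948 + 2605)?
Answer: -2479627/701 ≈ -3537.3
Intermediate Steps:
-33078/(-2103) - (948 + 2605) = -33078*(-1/2103) - 1*3553 = 11026/701 - 3553 = -2479627/701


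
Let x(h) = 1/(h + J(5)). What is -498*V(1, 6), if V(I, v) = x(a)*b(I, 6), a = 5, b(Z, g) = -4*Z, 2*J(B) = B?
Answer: 1328/5 ≈ 265.60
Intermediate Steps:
J(B) = B/2
x(h) = 1/(5/2 + h) (x(h) = 1/(h + (½)*5) = 1/(h + 5/2) = 1/(5/2 + h))
V(I, v) = -8*I/15 (V(I, v) = (2/(5 + 2*5))*(-4*I) = (2/(5 + 10))*(-4*I) = (2/15)*(-4*I) = (2*(1/15))*(-4*I) = 2*(-4*I)/15 = -8*I/15)
-498*V(1, 6) = -(-1328)/5 = -498*(-8/15) = 1328/5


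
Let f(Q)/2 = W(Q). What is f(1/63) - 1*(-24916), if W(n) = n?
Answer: 1569710/63 ≈ 24916.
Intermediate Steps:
f(Q) = 2*Q
f(1/63) - 1*(-24916) = 2/63 - 1*(-24916) = 2*(1/63) + 24916 = 2/63 + 24916 = 1569710/63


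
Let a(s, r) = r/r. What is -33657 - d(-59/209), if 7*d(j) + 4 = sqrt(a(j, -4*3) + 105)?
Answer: -235595/7 - sqrt(106)/7 ≈ -33658.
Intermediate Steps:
a(s, r) = 1
d(j) = -4/7 + sqrt(106)/7 (d(j) = -4/7 + sqrt(1 + 105)/7 = -4/7 + sqrt(106)/7)
-33657 - d(-59/209) = -33657 - (-4/7 + sqrt(106)/7) = -33657 + (4/7 - sqrt(106)/7) = -235595/7 - sqrt(106)/7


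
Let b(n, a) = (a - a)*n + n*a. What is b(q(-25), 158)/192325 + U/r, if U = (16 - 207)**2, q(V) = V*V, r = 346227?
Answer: 235463569/380503473 ≈ 0.61882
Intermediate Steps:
q(V) = V**2
b(n, a) = a*n (b(n, a) = 0*n + a*n = 0 + a*n = a*n)
U = 36481 (U = (-191)**2 = 36481)
b(q(-25), 158)/192325 + U/r = (158*(-25)**2)/192325 + 36481/346227 = (158*625)*(1/192325) + 36481*(1/346227) = 98750*(1/192325) + 36481/346227 = 3950/7693 + 36481/346227 = 235463569/380503473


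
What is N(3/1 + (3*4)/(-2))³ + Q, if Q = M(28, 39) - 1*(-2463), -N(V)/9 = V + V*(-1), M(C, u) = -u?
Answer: 2424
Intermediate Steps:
N(V) = 0 (N(V) = -9*(V + V*(-1)) = -9*(V - V) = -9*0 = 0)
Q = 2424 (Q = -1*39 - 1*(-2463) = -39 + 2463 = 2424)
N(3/1 + (3*4)/(-2))³ + Q = 0³ + 2424 = 0 + 2424 = 2424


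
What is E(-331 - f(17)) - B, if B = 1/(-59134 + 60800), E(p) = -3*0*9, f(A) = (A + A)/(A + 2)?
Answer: -1/1666 ≈ -0.00060024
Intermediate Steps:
f(A) = 2*A/(2 + A) (f(A) = (2*A)/(2 + A) = 2*A/(2 + A))
E(p) = 0 (E(p) = 0*9 = 0)
B = 1/1666 ≈ 0.00060024
E(-331 - f(17)) - B = 0 - 1*1/1666 = 0 - 1/1666 = -1/1666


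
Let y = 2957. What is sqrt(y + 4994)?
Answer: sqrt(7951) ≈ 89.168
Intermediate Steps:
sqrt(y + 4994) = sqrt(2957 + 4994) = sqrt(7951)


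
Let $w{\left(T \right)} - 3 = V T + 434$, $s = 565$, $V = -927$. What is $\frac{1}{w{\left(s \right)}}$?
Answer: $- \frac{1}{523318} \approx -1.9109 \cdot 10^{-6}$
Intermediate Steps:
$w{\left(T \right)} = 437 - 927 T$ ($w{\left(T \right)} = 3 - \left(-434 + 927 T\right) = 437 - 927 T$)
$\frac{1}{w{\left(s \right)}} = \frac{1}{437 - 523755} = \frac{1}{-523318} = - \frac{1}{523318}$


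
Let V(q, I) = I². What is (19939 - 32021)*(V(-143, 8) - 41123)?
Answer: 496074838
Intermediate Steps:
(19939 - 32021)*(V(-143, 8) - 41123) = (19939 - 32021)*(8² - 41123) = -12082*(64 - 41123) = -12082*(-41059) = 496074838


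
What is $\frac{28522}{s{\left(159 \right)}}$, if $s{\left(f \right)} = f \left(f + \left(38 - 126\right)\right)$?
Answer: $\frac{28522}{11289} \approx 2.5265$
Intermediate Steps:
$s{\left(f \right)} = f \left(-88 + f\right)$ ($s{\left(f \right)} = f \left(f + \left(38 - 126\right)\right) = f \left(f - 88\right) = f \left(-88 + f\right)$)
$\frac{28522}{s{\left(159 \right)}} = \frac{28522}{159 \left(-88 + 159\right)} = \frac{28522}{159 \cdot 71} = \frac{28522}{11289}$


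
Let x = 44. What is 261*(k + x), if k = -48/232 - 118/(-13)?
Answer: 179388/13 ≈ 13799.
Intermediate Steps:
k = 3344/377 (k = -48*1/232 - 118*(-1/13) = -6/29 + 118/13 = 3344/377 ≈ 8.8700)
261*(k + x) = 261*(3344/377 + 44) = 261*(19932/377) = 179388/13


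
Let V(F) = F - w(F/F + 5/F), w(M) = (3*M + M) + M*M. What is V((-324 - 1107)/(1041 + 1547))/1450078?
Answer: -25034037173/1097834471118072 ≈ -2.2803e-5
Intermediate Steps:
w(M) = M² + 4*M (w(M) = 4*M + M² = M² + 4*M)
V(F) = F - (1 + 5/F)*(5 + 5/F) (V(F) = F - (F/F + 5/F)*(4 + (F/F + 5/F)) = F - (1 + 5/F)*(4 + (1 + 5/F)) = F - (1 + 5/F)*(5 + 5/F))
V((-324 - 1107)/(1041 + 1547))/1450078 = (-5 + (-324 - 1107)/(1041 + 1547) - 30*(1041 + 1547)/(-324 - 1107) - 25*(1041 + 1547)²/(-324 - 1107)²)/1450078 = (-5 - 1431/2588 - 30/((-1431/2588)) - 25/(-1431/2588)²)*(1/1450078) = (-5 - 1431*1/2588 - 30/((-1431*1/2588)) - 25/(-1431*1/2588)²)*(1/1450078) = (-5 - 1431/2588 - 30/(-1431/2588) - 25/(-1431/2588)²)*(1/1450078) = (-5 - 1431/2588 - 30*(-2588/1431) - 25*6697744/2047761)*(1/1450078) = (-5 - 1431/2588 + 25880/477 - 167443600/2047761)*(1/1450078) = -175238260211/5299605468*1/1450078 = -25034037173/1097834471118072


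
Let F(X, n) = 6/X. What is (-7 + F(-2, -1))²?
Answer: 100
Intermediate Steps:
(-7 + F(-2, -1))² = (-7 + 6/(-2))² = (-7 + 6*(-½))² = (-7 - 3)² = (-10)² = 100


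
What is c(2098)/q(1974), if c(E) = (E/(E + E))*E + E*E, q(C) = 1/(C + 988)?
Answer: 13040658186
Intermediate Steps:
q(C) = 1/(988 + C)
c(E) = E**2 + E/2 (c(E) = (E/((2*E)))*E + E**2 = (E*(1/(2*E)))*E + E**2 = E/2 + E**2 = E**2 + E/2)
c(2098)/q(1974) = (2098*(1/2 + 2098))/(1/(988 + 1974)) = (2098*(4197/2))/(1/2962) = 4402653/(1/2962) = 4402653*2962 = 13040658186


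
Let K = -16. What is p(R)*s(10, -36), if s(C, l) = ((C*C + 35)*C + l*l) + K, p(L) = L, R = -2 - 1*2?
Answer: -10520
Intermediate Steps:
R = -4 (R = -2 - 2 = -4)
s(C, l) = -16 + l² + C*(35 + C²) (s(C, l) = ((C*C + 35)*C + l*l) - 16 = ((C² + 35)*C + l²) - 16 = ((35 + C²)*C + l²) - 16 = (C*(35 + C²) + l²) - 16 = (l² + C*(35 + C²)) - 16 = -16 + l² + C*(35 + C²))
p(R)*s(10, -36) = -4*(-16 + 10³ + (-36)² + 35*10) = -4*(-16 + 1000 + 1296 + 350) = -4*2630 = -10520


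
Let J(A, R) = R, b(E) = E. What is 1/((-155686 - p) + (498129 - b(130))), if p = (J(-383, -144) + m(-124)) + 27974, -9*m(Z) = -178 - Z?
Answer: 1/314477 ≈ 3.1799e-6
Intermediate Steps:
m(Z) = 178/9 + Z/9 (m(Z) = -(-178 - Z)/9 = 178/9 + Z/9)
p = 27836 (p = (-144 + (178/9 + (⅑)*(-124))) + 27974 = (-144 + (178/9 - 124/9)) + 27974 = (-144 + 6) + 27974 = -138 + 27974 = 27836)
1/((-155686 - p) + (498129 - b(130))) = 1/((-155686 - 1*27836) + (498129 - 1*130)) = 1/((-155686 - 27836) + (498129 - 130)) = 1/(-183522 + 497999) = 1/314477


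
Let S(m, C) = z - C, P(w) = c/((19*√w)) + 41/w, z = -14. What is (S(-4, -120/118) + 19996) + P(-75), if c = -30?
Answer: 88422431/4425 + 2*I*√3/19 ≈ 19982.0 + 0.18232*I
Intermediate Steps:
P(w) = 41/w - 30/(19*√w) (P(w) = -30*1/(19*√w) + 41/w = -30/(19*√w) + 41/w = 41/w - 30/(19*√w))
S(m, C) = -14 - C
(S(-4, -120/118) + 19996) + P(-75) = ((-14 - (-120)/118) + 19996) + (41/(-75) - (-2)*I*√3/19) = ((-14 - (-120)/118) + 19996) + (41*(-1/75) - (-2)*I*√3/19) = ((-14 - 1*(-60/59)) + 19996) + (-41/75 + 2*I*√3/19) = ((-14 + 60/59) + 19996) + (-41/75 + 2*I*√3/19) = (-766/59 + 19996) + (-41/75 + 2*I*√3/19) = 1178998/59 + (-41/75 + 2*I*√3/19) = 88422431/4425 + 2*I*√3/19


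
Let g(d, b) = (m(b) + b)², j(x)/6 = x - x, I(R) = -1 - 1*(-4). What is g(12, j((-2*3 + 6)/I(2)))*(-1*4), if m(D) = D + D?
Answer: 0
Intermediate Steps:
m(D) = 2*D
I(R) = 3 (I(R) = -1 + 4 = 3)
j(x) = 0 (j(x) = 6*(x - x) = 6*0 = 0)
g(d, b) = 9*b² (g(d, b) = (2*b + b)² = (3*b)² = 9*b²)
g(12, j((-2*3 + 6)/I(2)))*(-1*4) = (9*0²)*(-1*4) = (9*0)*(-4) = 0*(-4) = 0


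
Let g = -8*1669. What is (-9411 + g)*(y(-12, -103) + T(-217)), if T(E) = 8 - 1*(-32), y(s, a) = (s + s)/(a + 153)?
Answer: -22489844/25 ≈ -8.9959e+5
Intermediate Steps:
y(s, a) = 2*s/(153 + a) (y(s, a) = (2*s)/(153 + a) = 2*s/(153 + a))
T(E) = 40 (T(E) = 8 + 32 = 40)
g = -13352
(-9411 + g)*(y(-12, -103) + T(-217)) = (-9411 - 13352)*(2*(-12)/(153 - 103) + 40) = -22763*(2*(-12)/50 + 40) = -22763*(2*(-12)*(1/50) + 40) = -22763*(-12/25 + 40) = -22763*988/25 = -22489844/25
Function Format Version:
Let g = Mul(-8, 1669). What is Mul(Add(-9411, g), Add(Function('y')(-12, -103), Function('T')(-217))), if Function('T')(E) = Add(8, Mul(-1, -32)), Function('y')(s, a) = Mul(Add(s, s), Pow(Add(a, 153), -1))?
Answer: Rational(-22489844, 25) ≈ -8.9959e+5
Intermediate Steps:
Function('y')(s, a) = Mul(2, s, Pow(Add(153, a), -1)) (Function('y')(s, a) = Mul(Mul(2, s), Pow(Add(153, a), -1)) = Mul(2, s, Pow(Add(153, a), -1)))
Function('T')(E) = 40 (Function('T')(E) = Add(8, 32) = 40)
g = -13352
Mul(Add(-9411, g), Add(Function('y')(-12, -103), Function('T')(-217))) = Mul(Add(-9411, -13352), Add(Mul(2, -12, Pow(Add(153, -103), -1)), 40)) = Mul(-22763, Add(Mul(2, -12, Pow(50, -1)), 40)) = Mul(-22763, Add(Mul(2, -12, Rational(1, 50)), 40)) = Mul(-22763, Add(Rational(-12, 25), 40)) = Mul(-22763, Rational(988, 25)) = Rational(-22489844, 25)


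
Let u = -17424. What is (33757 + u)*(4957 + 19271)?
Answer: 395715924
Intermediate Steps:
(33757 + u)*(4957 + 19271) = (33757 - 17424)*(4957 + 19271) = 16333*24228 = 395715924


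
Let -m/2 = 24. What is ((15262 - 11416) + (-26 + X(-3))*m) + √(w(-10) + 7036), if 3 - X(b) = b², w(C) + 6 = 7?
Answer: 5382 + √7037 ≈ 5465.9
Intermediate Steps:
m = -48 (m = -2*24 = -48)
w(C) = 1 (w(C) = -6 + 7 = 1)
X(b) = 3 - b²
((15262 - 11416) + (-26 + X(-3))*m) + √(w(-10) + 7036) = ((15262 - 11416) + (-26 + (3 - 1*(-3)²))*(-48)) + √(1 + 7036) = (3846 + (-26 + (3 - 1*9))*(-48)) + √7037 = (3846 + (-26 + (3 - 9))*(-48)) + √7037 = (3846 + (-26 - 6)*(-48)) + √7037 = (3846 - 32*(-48)) + √7037 = (3846 + 1536) + √7037 = 5382 + √7037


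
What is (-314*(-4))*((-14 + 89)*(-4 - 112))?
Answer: -10927200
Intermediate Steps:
(-314*(-4))*((-14 + 89)*(-4 - 112)) = 1256*(75*(-116)) = 1256*(-8700) = -10927200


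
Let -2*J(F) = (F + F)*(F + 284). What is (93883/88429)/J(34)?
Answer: -93883/956094348 ≈ -9.8194e-5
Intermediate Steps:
J(F) = -F*(284 + F) (J(F) = -(F + F)*(F + 284)/2 = -2*F*(284 + F)/2 = -F*(284 + F))
(93883/88429)/J(34) = (93883/88429)/((-1*34*(284 + 34))) = (93883*(1/88429))/((-1*34*318)) = (93883/88429)/(-10812) = (93883/88429)*(-1/10812) = -93883/956094348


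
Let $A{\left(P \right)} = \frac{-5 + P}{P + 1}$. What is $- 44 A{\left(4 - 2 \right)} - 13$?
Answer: $31$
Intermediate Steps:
$A{\left(P \right)} = \frac{-5 + P}{1 + P}$
$- 44 A{\left(4 - 2 \right)} - 13 = - 44 \frac{-5 + \left(4 - 2\right)}{1 + \left(4 - 2\right)} - 13 = - 44 \frac{-5 + 2}{1 + 2} - 13 = - 44 \cdot \frac{1}{3} \left(-3\right) - 13 = \left(-44\right) \left(-1\right) - 13 = 44 - 13 = 31$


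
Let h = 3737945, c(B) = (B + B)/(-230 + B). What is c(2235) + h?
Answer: 1498916839/401 ≈ 3.7379e+6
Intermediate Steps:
c(B) = 2*B/(-230 + B) (c(B) = (2*B)/(-230 + B) = 2*B/(-230 + B))
c(2235) + h = 2*2235/(-230 + 2235) + 3737945 = 2*2235/2005 + 3737945 = 2*2235*(1/2005) + 3737945 = 894/401 + 3737945 = 1498916839/401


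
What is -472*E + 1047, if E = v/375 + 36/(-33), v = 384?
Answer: 1483049/1375 ≈ 1078.6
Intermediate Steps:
E = -92/1375 (E = 384/375 + 36/(-33) = 384*(1/375) + 36*(-1/33) = 128/125 - 12/11 = -92/1375 ≈ -0.066909)
-472*E + 1047 = -472*(-92/1375) + 1047 = 43424/1375 + 1047 = 1483049/1375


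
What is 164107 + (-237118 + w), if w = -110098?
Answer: -183109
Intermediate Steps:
164107 + (-237118 + w) = 164107 + (-237118 - 110098) = 164107 - 347216 = -183109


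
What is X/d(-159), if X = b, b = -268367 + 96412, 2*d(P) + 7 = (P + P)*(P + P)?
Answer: -343910/101117 ≈ -3.4011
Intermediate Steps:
d(P) = -7/2 + 2*P**2 (d(P) = -7/2 + ((P + P)*(P + P))/2 = -7/2 + ((2*P)*(2*P))/2 = -7/2 + (4*P**2)/2 = -7/2 + 2*P**2)
b = -171955
X = -171955
X/d(-159) = -171955/(-7/2 + 2*(-159)**2) = -171955/(-7/2 + 2*25281) = -171955/(-7/2 + 50562) = -171955/101117/2 = -171955*2/101117 = -343910/101117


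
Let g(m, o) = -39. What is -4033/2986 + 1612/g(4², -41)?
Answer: -382363/8958 ≈ -42.684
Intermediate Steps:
-4033/2986 + 1612/g(4², -41) = -4033/2986 + 1612/(-39) = -4033*1/2986 + 1612*(-1/39) = -4033/2986 - 124/3 = -382363/8958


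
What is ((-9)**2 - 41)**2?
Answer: 1600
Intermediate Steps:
((-9)**2 - 41)**2 = (81 - 41)**2 = 40**2 = 1600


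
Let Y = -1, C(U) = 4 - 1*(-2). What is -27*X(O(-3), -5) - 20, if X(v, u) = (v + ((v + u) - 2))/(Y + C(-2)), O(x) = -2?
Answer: 197/5 ≈ 39.400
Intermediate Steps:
C(U) = 6 (C(U) = 4 + 2 = 6)
X(v, u) = -2/5 + u/5 + 2*v/5 (X(v, u) = (v + ((v + u) - 2))/(-1 + 6) = (v + ((u + v) - 2))/5 = (v + (-2 + u + v))*(1/5) = (-2 + u + 2*v)*(1/5) = -2/5 + u/5 + 2*v/5)
-27*X(O(-3), -5) - 20 = -27*(-2/5 + (1/5)*(-5) + (2/5)*(-2)) - 20 = -27*(-2/5 - 1 - 4/5) - 20 = -27*(-11/5) - 20 = 297/5 - 20 = 197/5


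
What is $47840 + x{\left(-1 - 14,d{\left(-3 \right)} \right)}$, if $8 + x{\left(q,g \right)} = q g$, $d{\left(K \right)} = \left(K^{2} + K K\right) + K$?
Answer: $47607$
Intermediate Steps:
$d{\left(K \right)} = K + 2 K^{2}$ ($d{\left(K \right)} = \left(K^{2} + K^{2}\right) + K = 2 K^{2} + K = K + 2 K^{2}$)
$x{\left(q,g \right)} = -8 + g q$ ($x{\left(q,g \right)} = -8 + q g = -8 + g q$)
$47840 + x{\left(-1 - 14,d{\left(-3 \right)} \right)} = 47840 + \left(-8 + - 3 \left(1 + 2 \left(-3\right)\right) \left(-1 - 14\right)\right) = 47840 + \left(-8 + - 3 \left(1 - 6\right) \left(-1 - 14\right)\right) = 47840 + \left(-8 + \left(-3\right) \left(-5\right) \left(-15\right)\right) = 47840 + \left(-8 + 15 \left(-15\right)\right) = 47840 - 233 = 47607$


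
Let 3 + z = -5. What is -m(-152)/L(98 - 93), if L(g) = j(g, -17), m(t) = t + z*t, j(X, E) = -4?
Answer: 266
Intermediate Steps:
z = -8 (z = -3 - 5 = -8)
m(t) = -7*t (m(t) = t - 8*t = -7*t)
L(g) = -4
-m(-152)/L(98 - 93) = -(-7*(-152))/(-4) = -1064*(-1)/4 = -1*(-266) = 266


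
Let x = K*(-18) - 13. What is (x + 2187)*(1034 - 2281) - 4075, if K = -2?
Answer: -2759945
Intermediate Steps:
x = 23 (x = -2*(-18) - 13 = 36 - 13 = 23)
(x + 2187)*(1034 - 2281) - 4075 = (23 + 2187)*(1034 - 2281) - 4075 = 2210*(-1247) - 4075 = -2755870 - 4075 = -2759945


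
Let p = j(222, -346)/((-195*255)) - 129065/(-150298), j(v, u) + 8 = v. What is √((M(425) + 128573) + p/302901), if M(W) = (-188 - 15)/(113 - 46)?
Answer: 7*√268267431517422873055623542402321514/10111422187078290 ≈ 358.57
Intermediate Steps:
M(W) = -203/67
j(v, u) = -8 + v
p = 6385593353/7473568050 (p = (-8 + 222)/((-195*255)) - 129065/(-150298) = 214/(-49725) - 129065*(-1/150298) = 214*(-1/49725) + 129065/150298 = -214/49725 + 129065/150298 = 6385593353/7473568050 ≈ 0.85442)
√((M(425) + 128573) + p/302901) = √((-203/67 + 128573) + (6385593353/7473568050)/302901) = √(8614188/67 + (6385593353/7473568050)*(1/302901)) = √(8614188/67 + 6385593353/2263751235913050) = √(19500378731815199108051/151671332806174350) = 7*√268267431517422873055623542402321514/10111422187078290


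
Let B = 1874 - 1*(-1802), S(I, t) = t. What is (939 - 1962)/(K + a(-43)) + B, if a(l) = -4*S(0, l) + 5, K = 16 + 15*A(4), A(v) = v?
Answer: 84455/23 ≈ 3672.0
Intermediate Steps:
B = 3676 (B = 1874 + 1802 = 3676)
K = 76 (K = 16 + 15*4 = 16 + 60 = 76)
a(l) = 5 - 4*l (a(l) = -4*l + 5 = 5 - 4*l)
(939 - 1962)/(K + a(-43)) + B = (939 - 1962)/(76 + (5 - 4*(-43))) + 3676 = -1023/(76 + (5 + 172)) + 3676 = -1023/(76 + 177) + 3676 = -1023/253 + 3676 = -1023*1/253 + 3676 = -93/23 + 3676 = 84455/23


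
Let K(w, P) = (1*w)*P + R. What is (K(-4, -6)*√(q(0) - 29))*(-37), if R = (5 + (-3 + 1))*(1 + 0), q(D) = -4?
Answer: -999*I*√33 ≈ -5738.8*I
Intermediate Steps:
R = 3 (R = (5 - 2)*1 = 3*1 = 3)
K(w, P) = 3 + P*w (K(w, P) = (1*w)*P + 3 = w*P + 3 = P*w + 3 = 3 + P*w)
(K(-4, -6)*√(q(0) - 29))*(-37) = ((3 - 6*(-4))*√(-4 - 29))*(-37) = ((3 + 24)*√(-33))*(-37) = (27*(I*√33))*(-37) = (27*I*√33)*(-37) = -999*I*√33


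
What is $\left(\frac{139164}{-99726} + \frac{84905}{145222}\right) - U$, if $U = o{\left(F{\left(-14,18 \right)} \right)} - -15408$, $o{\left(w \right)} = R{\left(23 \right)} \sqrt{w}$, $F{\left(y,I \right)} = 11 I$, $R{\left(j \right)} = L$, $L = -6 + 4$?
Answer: $- \frac{3381162166069}{219430442} + 6 \sqrt{22} \approx -15381.0$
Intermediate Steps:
$L = -2$
$R{\left(j \right)} = -2$
$o{\left(w \right)} = - 2 \sqrt{w}$
$U = 15408 - 6 \sqrt{22}$ ($U = - 2 \sqrt{11 \cdot 18} - -15408 = - 2 \sqrt{198} + 15408 = - 2 \cdot 3 \sqrt{22} + 15408 = - 6 \sqrt{22} + 15408 = 15408 - 6 \sqrt{22} \approx 15380.0$)
$\left(\frac{139164}{-99726} + \frac{84905}{145222}\right) - U = \left(\frac{139164}{-99726} + \frac{84905}{145222}\right) - \left(15408 - 6 \sqrt{22}\right) = \left(139164 \left(- \frac{1}{99726}\right) + 84905 \cdot \frac{1}{145222}\right) - \left(15408 - 6 \sqrt{22}\right) = \left(- \frac{23194}{16621} + \frac{84905}{145222}\right) - \left(15408 - 6 \sqrt{22}\right) = - \frac{177915733}{219430442} - \left(15408 - 6 \sqrt{22}\right) = - \frac{3381162166069}{219430442} + 6 \sqrt{22}$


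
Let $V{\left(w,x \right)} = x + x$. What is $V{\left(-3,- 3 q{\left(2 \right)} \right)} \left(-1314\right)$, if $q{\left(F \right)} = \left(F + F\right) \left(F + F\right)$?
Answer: $126144$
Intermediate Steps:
$q{\left(F \right)} = 4 F^{2}$ ($q{\left(F \right)} = 2 F 2 F = 4 F^{2}$)
$V{\left(w,x \right)} = 2 x$
$V{\left(-3,- 3 q{\left(2 \right)} \right)} \left(-1314\right) = 2 \left(- 3 \cdot 4 \cdot 2^{2}\right) \left(-1314\right) = 2 \left(- 3 \cdot 4 \cdot 4\right) \left(-1314\right) = 2 \left(\left(-3\right) 16\right) \left(-1314\right) = 2 \left(-48\right) \left(-1314\right) = \left(-96\right) \left(-1314\right) = 126144$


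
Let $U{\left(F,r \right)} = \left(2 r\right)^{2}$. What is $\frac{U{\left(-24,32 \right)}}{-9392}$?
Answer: $- \frac{256}{587} \approx -0.43612$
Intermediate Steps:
$U{\left(F,r \right)} = 4 r^{2}$
$\frac{U{\left(-24,32 \right)}}{-9392} = \frac{4 \cdot 32^{2}}{-9392} = 4 \cdot 1024 \left(- \frac{1}{9392}\right) = 4096 \left(- \frac{1}{9392}\right) = - \frac{256}{587}$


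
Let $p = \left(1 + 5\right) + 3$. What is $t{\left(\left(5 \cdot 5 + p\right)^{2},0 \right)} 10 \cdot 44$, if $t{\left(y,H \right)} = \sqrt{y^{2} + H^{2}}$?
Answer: $508640$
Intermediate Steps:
$p = 9$ ($p = 6 + 3 = 9$)
$t{\left(y,H \right)} = \sqrt{H^{2} + y^{2}}$
$t{\left(\left(5 \cdot 5 + p\right)^{2},0 \right)} 10 \cdot 44 = \sqrt{0^{2} + \left(\left(5 \cdot 5 + 9\right)^{2}\right)^{2}} \cdot 10 \cdot 44 = \sqrt{0 + \left(\left(25 + 9\right)^{2}\right)^{2}} \cdot 10 \cdot 44 = \sqrt{0 + \left(34^{2}\right)^{2}} \cdot 10 \cdot 44 = \sqrt{0 + 1156^{2}} \cdot 10 \cdot 44 = \sqrt{0 + 1336336} \cdot 10 \cdot 44 = \sqrt{1336336} \cdot 10 \cdot 44 = 1156 \cdot 10 \cdot 44 = 11560 \cdot 44 = 508640$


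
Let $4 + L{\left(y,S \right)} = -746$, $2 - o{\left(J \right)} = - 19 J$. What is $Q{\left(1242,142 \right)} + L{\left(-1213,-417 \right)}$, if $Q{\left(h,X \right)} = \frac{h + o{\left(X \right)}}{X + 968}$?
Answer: $- \frac{138093}{185} \approx -746.45$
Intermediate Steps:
$o{\left(J \right)} = 2 + 19 J$ ($o{\left(J \right)} = 2 - - 19 J = 2 + 19 J$)
$L{\left(y,S \right)} = -750$ ($L{\left(y,S \right)} = -4 - 746 = -750$)
$Q{\left(h,X \right)} = \frac{2 + h + 19 X}{968 + X}$ ($Q{\left(h,X \right)} = \frac{h + \left(2 + 19 X\right)}{X + 968} = \frac{2 + h + 19 X}{968 + X}$)
$Q{\left(1242,142 \right)} + L{\left(-1213,-417 \right)} = \frac{2 + 1242 + 19 \cdot 142}{968 + 142} - 750 = \frac{2 + 1242 + 2698}{1110} - 750 = \frac{1}{1110} \cdot 3942 - 750 = \frac{657}{185} - 750 = - \frac{138093}{185}$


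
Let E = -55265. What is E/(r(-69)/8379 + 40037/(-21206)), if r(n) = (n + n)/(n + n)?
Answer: 9819765614610/335448817 ≈ 29274.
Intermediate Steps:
r(n) = 1 (r(n) = (2*n)/((2*n)) = (2*n)*(1/(2*n)) = 1)
E/(r(-69)/8379 + 40037/(-21206)) = -55265/(1/8379 + 40037/(-21206)) = -55265/(1*(1/8379) + 40037*(-1/21206)) = -55265/(1/8379 - 40037/21206) = -55265/(-335448817/177685074) = -55265*(-177685074/335448817) = 9819765614610/335448817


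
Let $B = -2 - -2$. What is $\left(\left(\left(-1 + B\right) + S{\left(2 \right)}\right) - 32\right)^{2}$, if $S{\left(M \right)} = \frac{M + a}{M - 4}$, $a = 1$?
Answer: $\frac{4761}{4} \approx 1190.3$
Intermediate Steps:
$B = 0$ ($B = -2 + 2 = 0$)
$S{\left(M \right)} = \frac{1 + M}{-4 + M}$ ($S{\left(M \right)} = \frac{M + 1}{M - 4} = \frac{1 + M}{-4 + M}$)
$\left(\left(\left(-1 + B\right) + S{\left(2 \right)}\right) - 32\right)^{2} = \left(\left(\left(-1 + 0\right) + \frac{1 + 2}{-4 + 2}\right) - 32\right)^{2} = \left(\left(-1 + \frac{1}{-2} \cdot 3\right) - 32\right)^{2} = \left(\left(-1 - \frac{3}{2}\right) - 32\right)^{2} = \left(- \frac{5}{2} - 32\right)^{2} = \left(- \frac{69}{2}\right)^{2} = \frac{4761}{4}$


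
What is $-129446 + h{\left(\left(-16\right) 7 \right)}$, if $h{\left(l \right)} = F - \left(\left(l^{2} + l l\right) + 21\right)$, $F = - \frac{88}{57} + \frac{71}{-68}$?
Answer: $- \frac{599065211}{3876} \approx -1.5456 \cdot 10^{5}$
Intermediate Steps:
$F = - \frac{10031}{3876}$ ($F = \left(-88\right) \frac{1}{57} + 71 \left(- \frac{1}{68}\right) = - \frac{88}{57} - \frac{71}{68} = - \frac{10031}{3876} \approx -2.588$)
$h{\left(l \right)} = - \frac{91427}{3876} - 2 l^{2}$ ($h{\left(l \right)} = - \frac{10031}{3876} - \left(\left(l^{2} + l l\right) + 21\right) = - \frac{10031}{3876} - \left(\left(l^{2} + l^{2}\right) + 21\right) = - \frac{10031}{3876} - \left(2 l^{2} + 21\right) = - \frac{10031}{3876} - \left(21 + 2 l^{2}\right) = - \frac{91427}{3876} - 2 l^{2}$)
$-129446 + h{\left(\left(-16\right) 7 \right)} = -129446 - \left(\frac{91427}{3876} + 2 \left(\left(-16\right) 7\right)^{2}\right) = -129446 - \left(\frac{91427}{3876} + 2 \left(-112\right)^{2}\right) = -129446 - \frac{97332515}{3876} = - \frac{599065211}{3876}$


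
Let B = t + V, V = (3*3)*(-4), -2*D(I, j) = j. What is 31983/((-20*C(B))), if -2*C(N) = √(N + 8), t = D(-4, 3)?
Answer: -31983*I*√118/590 ≈ -588.85*I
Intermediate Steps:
D(I, j) = -j/2
t = -3/2 (t = -½*3 = -3/2 ≈ -1.5000)
V = -36 (V = 9*(-4) = -36)
B = -75/2 (B = -3/2 - 36 = -75/2 ≈ -37.500)
C(N) = -√(8 + N)/2 (C(N) = -√(N + 8)/2 = -√(8 + N)/2)
31983/((-20*C(B))) = 31983/((-(-10)*√(8 - 75/2))) = 31983/((-(-10)*√(-59/2))) = 31983/((-(-10)*I*√118/2)) = 31983/((-(-5)*I*√118)) = 31983/((5*I*√118)) = 31983*(-I*√118/590) = -31983*I*√118/590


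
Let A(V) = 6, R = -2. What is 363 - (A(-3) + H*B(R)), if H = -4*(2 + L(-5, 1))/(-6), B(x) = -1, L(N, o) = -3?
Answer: 1069/3 ≈ 356.33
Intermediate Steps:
H = -2/3 (H = -4*(2 - 3)/(-6) = -4*(-1)*(-1/6) = 4*(-1/6) = -2/3 ≈ -0.66667)
363 - (A(-3) + H*B(R)) = 363 - (6 - 2/3*(-1)) = 363 - (6 + 2/3) = 363 - 1*20/3 = 363 - 20/3 = 1069/3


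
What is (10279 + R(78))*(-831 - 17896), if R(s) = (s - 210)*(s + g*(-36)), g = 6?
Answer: -533625865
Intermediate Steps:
R(s) = (-216 + s)*(-210 + s) (R(s) = (s - 210)*(s + 6*(-36)) = (-210 + s)*(s - 216) = (-210 + s)*(-216 + s) = (-216 + s)*(-210 + s))
(10279 + R(78))*(-831 - 17896) = (10279 + (45360 + 78² - 426*78))*(-831 - 17896) = (10279 + (45360 + 6084 - 33228))*(-18727) = (10279 + 18216)*(-18727) = 28495*(-18727) = -533625865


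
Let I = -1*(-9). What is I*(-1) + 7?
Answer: -2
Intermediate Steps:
I = 9
I*(-1) + 7 = 9*(-1) + 7 = -9 + 7 = -2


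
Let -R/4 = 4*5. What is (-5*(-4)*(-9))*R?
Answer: 14400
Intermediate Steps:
R = -80 (R = -16*5 = -4*20 = -80)
(-5*(-4)*(-9))*R = (-5*(-4)*(-9))*(-80) = (20*(-9))*(-80) = -180*(-80) = 14400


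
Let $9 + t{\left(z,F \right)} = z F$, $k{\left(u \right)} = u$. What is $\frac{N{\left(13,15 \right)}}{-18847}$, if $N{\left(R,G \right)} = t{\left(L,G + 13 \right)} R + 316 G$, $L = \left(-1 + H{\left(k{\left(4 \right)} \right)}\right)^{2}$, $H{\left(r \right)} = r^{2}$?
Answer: $- \frac{86523}{18847} \approx -4.5908$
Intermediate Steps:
$L = 225$ ($L = \left(-1 + 4^{2}\right)^{2} = \left(-1 + 16\right)^{2} = 15^{2} = 225$)
$t{\left(z,F \right)} = -9 + F z$ ($t{\left(z,F \right)} = -9 + z F = -9 + F z$)
$N{\left(R,G \right)} = 316 G + R \left(2916 + 225 G\right)$ ($N{\left(R,G \right)} = \left(-9 + \left(G + 13\right) 225\right) R + 316 G = \left(-9 + \left(13 + G\right) 225\right) R + 316 G = \left(-9 + \left(2925 + 225 G\right)\right) R + 316 G = \left(2916 + 225 G\right) R + 316 G = R \left(2916 + 225 G\right) + 316 G = 316 G + R \left(2916 + 225 G\right)$)
$\frac{N{\left(13,15 \right)}}{-18847} = \frac{316 \cdot 15 + 9 \cdot 13 \left(324 + 25 \cdot 15\right)}{-18847} = \left(4740 + 9 \cdot 13 \left(324 + 375\right)\right) \left(- \frac{1}{18847}\right) = \left(4740 + 9 \cdot 13 \cdot 699\right) \left(- \frac{1}{18847}\right) = \left(4740 + 81783\right) \left(- \frac{1}{18847}\right) = 86523 \left(- \frac{1}{18847}\right) = - \frac{86523}{18847}$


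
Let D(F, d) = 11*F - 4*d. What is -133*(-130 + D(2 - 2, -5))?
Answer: 14630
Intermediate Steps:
D(F, d) = -4*d + 11*F
-133*(-130 + D(2 - 2, -5)) = -133*(-130 + (-4*(-5) + 11*(2 - 2))) = -133*(-130 + (20 + 11*0)) = -133*(-130 + (20 + 0)) = -133*(-130 + 20) = -133*(-110) = 14630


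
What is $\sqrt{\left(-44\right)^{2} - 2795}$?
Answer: $i \sqrt{859} \approx 29.309 i$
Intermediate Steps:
$\sqrt{\left(-44\right)^{2} - 2795} = \sqrt{1936 - 2795} = \sqrt{-859} = i \sqrt{859}$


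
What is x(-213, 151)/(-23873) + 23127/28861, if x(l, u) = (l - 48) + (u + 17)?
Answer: 554794944/688998653 ≈ 0.80522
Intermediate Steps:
x(l, u) = -31 + l + u (x(l, u) = (-48 + l) + (17 + u) = -31 + l + u)
x(-213, 151)/(-23873) + 23127/28861 = (-31 - 213 + 151)/(-23873) + 23127/28861 = -93*(-1/23873) + 23127*(1/28861) = 93/23873 + 23127/28861 = 554794944/688998653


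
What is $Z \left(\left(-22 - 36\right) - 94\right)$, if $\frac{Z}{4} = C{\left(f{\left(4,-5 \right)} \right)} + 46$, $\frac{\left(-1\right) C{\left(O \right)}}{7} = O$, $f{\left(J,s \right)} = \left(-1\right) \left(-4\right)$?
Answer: $-10944$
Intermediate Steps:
$f{\left(J,s \right)} = 4$
$C{\left(O \right)} = - 7 O$
$Z = 72$ ($Z = 4 \left(\left(-7\right) 4 + 46\right) = 4 \left(-28 + 46\right) = 4 \cdot 18 = 72$)
$Z \left(\left(-22 - 36\right) - 94\right) = 72 \left(\left(-22 - 36\right) - 94\right) = 72 \left(-58 - 94\right) = 72 \left(-152\right) = -10944$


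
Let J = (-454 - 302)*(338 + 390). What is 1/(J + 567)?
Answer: -1/549801 ≈ -1.8188e-6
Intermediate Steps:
J = -550368 (J = -756*728 = -550368)
1/(J + 567) = 1/(-550368 + 567) = 1/(-549801) = -1/549801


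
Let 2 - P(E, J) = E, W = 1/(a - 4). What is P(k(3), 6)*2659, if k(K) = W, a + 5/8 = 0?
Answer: 218038/37 ≈ 5892.9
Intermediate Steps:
a = -5/8 (a = -5/8 + 0 = -5/8 ≈ -0.62500)
W = -8/37 (W = 1/(-5/8 - 4) = 1/(-37/8) = -8/37 ≈ -0.21622)
k(K) = -8/37
P(E, J) = 2 - E
P(k(3), 6)*2659 = (2 - 1*(-8/37))*2659 = (2 + 8/37)*2659 = (82/37)*2659 = 218038/37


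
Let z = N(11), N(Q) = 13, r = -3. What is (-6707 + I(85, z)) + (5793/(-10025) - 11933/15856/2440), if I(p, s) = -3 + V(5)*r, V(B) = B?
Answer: -521707962103969/77570723200 ≈ -6725.6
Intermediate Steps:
z = 13
I(p, s) = -18 (I(p, s) = -3 + 5*(-3) = -3 - 15 = -18)
(-6707 + I(85, z)) + (5793/(-10025) - 11933/15856/2440) = (-6707 - 18) + (5793/(-10025) - 11933/15856/2440) = -6725 + (5793*(-1/10025) - 11933*1/15856*(1/2440)) = -6725 + (-5793/10025 - 11933/15856*1/2440) = -6725 + (-5793/10025 - 11933/38688640) = -6725 - 44848583969/77570723200 = -521707962103969/77570723200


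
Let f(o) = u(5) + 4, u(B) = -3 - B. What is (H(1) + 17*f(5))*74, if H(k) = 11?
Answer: -4218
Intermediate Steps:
f(o) = -4 (f(o) = (-3 - 1*5) + 4 = (-3 - 5) + 4 = -8 + 4 = -4)
(H(1) + 17*f(5))*74 = (11 + 17*(-4))*74 = (11 - 68)*74 = -57*74 = -4218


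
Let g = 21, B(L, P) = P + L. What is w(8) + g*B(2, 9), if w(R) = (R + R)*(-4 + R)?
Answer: 295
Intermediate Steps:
B(L, P) = L + P
w(R) = 2*R*(-4 + R) (w(R) = (2*R)*(-4 + R) = 2*R*(-4 + R))
w(8) + g*B(2, 9) = 2*8*(-4 + 8) + 21*(2 + 9) = 2*8*4 + 21*11 = 64 + 231 = 295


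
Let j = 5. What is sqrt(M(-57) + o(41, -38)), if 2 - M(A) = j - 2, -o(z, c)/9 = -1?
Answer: 2*sqrt(2) ≈ 2.8284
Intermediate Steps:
o(z, c) = 9 (o(z, c) = -9*(-1) = 9)
M(A) = -1 (M(A) = 2 - (5 - 2) = 2 - 1*3 = 2 - 3 = -1)
sqrt(M(-57) + o(41, -38)) = sqrt(-1 + 9) = sqrt(8) = 2*sqrt(2)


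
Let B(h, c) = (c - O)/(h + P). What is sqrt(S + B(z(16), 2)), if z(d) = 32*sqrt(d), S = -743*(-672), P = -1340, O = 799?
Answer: 19*sqrt(507921627)/606 ≈ 706.61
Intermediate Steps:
S = 499296
B(h, c) = (-799 + c)/(-1340 + h) (B(h, c) = (c - 1*799)/(h - 1340) = (c - 799)/(-1340 + h) = (-799 + c)/(-1340 + h))
sqrt(S + B(z(16), 2)) = sqrt(499296 + (-799 + 2)/(-1340 + 32*sqrt(16))) = sqrt(499296 - 797/(-1340 + 32*4)) = sqrt(499296 - 797/(-1340 + 128)) = sqrt(499296 - 797/(-1212)) = sqrt(499296 - 1/1212*(-797)) = sqrt(499296 + 797/1212) = sqrt(605147549/1212) = 19*sqrt(507921627)/606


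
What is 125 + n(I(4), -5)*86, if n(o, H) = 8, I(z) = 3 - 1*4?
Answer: 813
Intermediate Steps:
I(z) = -1 (I(z) = 3 - 4 = -1)
125 + n(I(4), -5)*86 = 125 + 8*86 = 125 + 688 = 813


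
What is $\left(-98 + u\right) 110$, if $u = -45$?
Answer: $-15730$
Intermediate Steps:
$\left(-98 + u\right) 110 = \left(-98 - 45\right) 110 = \left(-143\right) 110 = -15730$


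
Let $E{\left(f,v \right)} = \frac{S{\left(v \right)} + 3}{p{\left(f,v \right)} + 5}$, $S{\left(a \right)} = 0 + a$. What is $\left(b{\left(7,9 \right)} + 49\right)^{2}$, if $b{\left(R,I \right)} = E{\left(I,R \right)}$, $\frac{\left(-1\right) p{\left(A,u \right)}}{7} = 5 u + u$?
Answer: $\frac{200250801}{83521} \approx 2397.6$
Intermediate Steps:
$S{\left(a \right)} = a$
$p{\left(A,u \right)} = - 42 u$ ($p{\left(A,u \right)} = - 7 \left(5 u + u\right) = - 7 \cdot 6 u = - 42 u$)
$E{\left(f,v \right)} = \frac{3 + v}{5 - 42 v}$ ($E{\left(f,v \right)} = \frac{v + 3}{- 42 v + 5} = \frac{3 + v}{5 - 42 v}$)
$b{\left(R,I \right)} = \frac{-3 - R}{-5 + 42 R}$
$\left(b{\left(7,9 \right)} + 49\right)^{2} = \left(\frac{-3 - 7}{-5 + 42 \cdot 7} + 49\right)^{2} = \left(\frac{-3 - 7}{-5 + 294} + 49\right)^{2} = \left(\frac{1}{289} \left(-10\right) + 49\right)^{2} = \left(- \frac{10}{289} + 49\right)^{2} = \left(\frac{14151}{289}\right)^{2} = \frac{200250801}{83521}$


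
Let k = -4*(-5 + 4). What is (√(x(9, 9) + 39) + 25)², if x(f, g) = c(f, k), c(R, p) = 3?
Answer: (25 + √42)² ≈ 991.04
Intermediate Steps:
k = 4 (k = -4*(-1) = 4)
x(f, g) = 3
(√(x(9, 9) + 39) + 25)² = (√(3 + 39) + 25)² = (√42 + 25)² = (25 + √42)²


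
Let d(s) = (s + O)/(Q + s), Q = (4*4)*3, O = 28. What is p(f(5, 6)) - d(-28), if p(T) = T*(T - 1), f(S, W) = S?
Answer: 20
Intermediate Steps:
Q = 48 (Q = 16*3 = 48)
d(s) = (28 + s)/(48 + s) (d(s) = (s + 28)/(48 + s) = (28 + s)/(48 + s))
p(T) = T*(-1 + T)
p(f(5, 6)) - d(-28) = 5*(-1 + 5) - (28 - 28)/(48 - 28) = 5*4 - 0/20 = 20 - 0/20 = 20 - 1*0 = 20 + 0 = 20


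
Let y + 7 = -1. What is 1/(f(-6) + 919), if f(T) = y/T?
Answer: 3/2761 ≈ 0.0010866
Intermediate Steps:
y = -8 (y = -7 - 1 = -8)
f(T) = -8/T
1/(f(-6) + 919) = 1/(-8/(-6) + 919) = 1/(-8*(-⅙) + 919) = 1/(4/3 + 919) = 1/(2761/3) = 3/2761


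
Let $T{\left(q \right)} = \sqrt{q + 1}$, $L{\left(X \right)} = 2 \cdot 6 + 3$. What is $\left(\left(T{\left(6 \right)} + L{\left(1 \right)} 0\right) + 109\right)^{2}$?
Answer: $\left(109 + \sqrt{7}\right)^{2} \approx 12465.0$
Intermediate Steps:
$L{\left(X \right)} = 15$ ($L{\left(X \right)} = 12 + 3 = 15$)
$T{\left(q \right)} = \sqrt{1 + q}$
$\left(\left(T{\left(6 \right)} + L{\left(1 \right)} 0\right) + 109\right)^{2} = \left(\left(\sqrt{1 + 6} + 15 \cdot 0\right) + 109\right)^{2} = \left(\left(\sqrt{7} + 0\right) + 109\right)^{2} = \left(\sqrt{7} + 109\right)^{2} = \left(109 + \sqrt{7}\right)^{2}$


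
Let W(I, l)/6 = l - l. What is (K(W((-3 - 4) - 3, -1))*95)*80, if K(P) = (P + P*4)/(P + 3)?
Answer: 0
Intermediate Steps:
W(I, l) = 0 (W(I, l) = 6*(l - l) = 6*0 = 0)
K(P) = 5*P/(3 + P) (K(P) = (P + 4*P)/(3 + P) = (5*P)/(3 + P) = 5*P/(3 + P))
(K(W((-3 - 4) - 3, -1))*95)*80 = ((5*0/(3 + 0))*95)*80 = ((5*0/3)*95)*80 = ((5*0*(⅓))*95)*80 = (0*95)*80 = 0*80 = 0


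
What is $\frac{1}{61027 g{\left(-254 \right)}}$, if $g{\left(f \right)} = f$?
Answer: $- \frac{1}{15500858} \approx -6.4513 \cdot 10^{-8}$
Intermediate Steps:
$\frac{1}{61027 g{\left(-254 \right)}} = \frac{1}{61027 \left(-254\right)} = \frac{1}{61027} \left(- \frac{1}{254}\right) = - \frac{1}{15500858}$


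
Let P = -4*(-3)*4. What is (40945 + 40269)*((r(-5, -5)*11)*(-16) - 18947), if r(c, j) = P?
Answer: -2224857530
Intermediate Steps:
P = 48 (P = 12*4 = 48)
r(c, j) = 48
(40945 + 40269)*((r(-5, -5)*11)*(-16) - 18947) = (40945 + 40269)*((48*11)*(-16) - 18947) = 81214*(528*(-16) - 18947) = 81214*(-8448 - 18947) = 81214*(-27395) = -2224857530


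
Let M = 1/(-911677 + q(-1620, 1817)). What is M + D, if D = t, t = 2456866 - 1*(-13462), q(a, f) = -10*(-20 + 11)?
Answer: 2251918890535/911587 ≈ 2.4703e+6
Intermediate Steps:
q(a, f) = 90 (q(a, f) = -10*(-9) = 90)
t = 2470328 (t = 2456866 + 13462 = 2470328)
M = -1/911587 (M = 1/(-911677 + 90) = 1/(-911587) = -1/911587 ≈ -1.0970e-6)
D = 2470328
M + D = -1/911587 + 2470328 = 2251918890535/911587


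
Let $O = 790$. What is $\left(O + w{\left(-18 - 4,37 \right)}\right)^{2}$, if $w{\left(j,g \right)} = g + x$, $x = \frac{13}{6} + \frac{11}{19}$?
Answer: $\frac{8947457281}{12996} \approx 6.8848 \cdot 10^{5}$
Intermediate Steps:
$x = \frac{313}{114}$ ($x = 13 \cdot \frac{1}{6} + 11 \cdot \frac{1}{19} = \frac{13}{6} + \frac{11}{19} = \frac{313}{114} \approx 2.7456$)
$w{\left(j,g \right)} = \frac{313}{114} + g$ ($w{\left(j,g \right)} = g + \frac{313}{114} = \frac{313}{114} + g$)
$\left(O + w{\left(-18 - 4,37 \right)}\right)^{2} = \left(790 + \left(\frac{313}{114} + 37\right)\right)^{2} = \left(790 + \frac{4531}{114}\right)^{2} = \left(\frac{94591}{114}\right)^{2} = \frac{8947457281}{12996}$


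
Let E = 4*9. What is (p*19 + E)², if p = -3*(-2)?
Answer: 22500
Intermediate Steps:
p = 6
E = 36
(p*19 + E)² = (6*19 + 36)² = (114 + 36)² = 150² = 22500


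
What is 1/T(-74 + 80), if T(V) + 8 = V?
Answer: -½ ≈ -0.50000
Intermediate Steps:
T(V) = -8 + V
1/T(-74 + 80) = 1/(-8 + (-74 + 80)) = 1/(-8 + 6) = 1/(-2) = -½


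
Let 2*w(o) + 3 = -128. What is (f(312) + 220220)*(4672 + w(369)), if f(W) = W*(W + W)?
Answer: 1911273702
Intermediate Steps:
w(o) = -131/2 (w(o) = -3/2 + (½)*(-128) = -3/2 - 64 = -131/2)
f(W) = 2*W² (f(W) = W*(2*W) = 2*W²)
(f(312) + 220220)*(4672 + w(369)) = (2*312² + 220220)*(4672 - 131/2) = (2*97344 + 220220)*(9213/2) = (194688 + 220220)*(9213/2) = 414908*(9213/2) = 1911273702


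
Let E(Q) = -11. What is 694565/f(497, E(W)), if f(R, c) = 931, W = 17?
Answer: 694565/931 ≈ 746.04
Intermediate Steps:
694565/f(497, E(W)) = 694565/931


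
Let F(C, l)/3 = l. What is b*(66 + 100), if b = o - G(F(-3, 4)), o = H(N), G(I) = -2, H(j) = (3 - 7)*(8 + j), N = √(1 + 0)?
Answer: -5644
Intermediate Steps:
F(C, l) = 3*l
N = 1 (N = √1 = 1)
H(j) = -32 - 4*j (H(j) = -4*(8 + j) = -32 - 4*j)
o = -36 (o = -32 - 4*1 = -32 - 4 = -36)
b = -34 (b = -36 - 1*(-2) = -36 + 2 = -34)
b*(66 + 100) = -34*(66 + 100) = -34*166 = -5644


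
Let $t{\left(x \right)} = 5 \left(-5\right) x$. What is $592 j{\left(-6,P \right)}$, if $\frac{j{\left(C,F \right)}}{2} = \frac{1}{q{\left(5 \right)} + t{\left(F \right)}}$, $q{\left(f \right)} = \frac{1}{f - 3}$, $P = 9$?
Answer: $- \frac{2368}{449} \approx -5.2739$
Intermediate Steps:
$t{\left(x \right)} = - 25 x$
$q{\left(f \right)} = \frac{1}{-3 + f}$
$j{\left(C,F \right)} = \frac{2}{\frac{1}{2} - 25 F}$ ($j{\left(C,F \right)} = \frac{2}{\frac{1}{-3 + 5} - 25 F} = \frac{2}{\frac{1}{2} - 25 F}$)
$592 j{\left(-6,P \right)} = 592 \left(- \frac{4}{-1 + 50 \cdot 9}\right) = 592 \left(- \frac{4}{-1 + 450}\right) = 592 \left(- \frac{4}{449}\right) = - \frac{2368}{449}$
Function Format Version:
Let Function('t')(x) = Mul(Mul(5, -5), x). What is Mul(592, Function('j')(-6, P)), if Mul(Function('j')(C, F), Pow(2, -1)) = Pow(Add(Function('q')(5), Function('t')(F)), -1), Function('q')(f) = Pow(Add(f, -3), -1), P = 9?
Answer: Rational(-2368, 449) ≈ -5.2739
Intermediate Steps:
Function('t')(x) = Mul(-25, x)
Function('q')(f) = Pow(Add(-3, f), -1)
Function('j')(C, F) = Mul(2, Pow(Add(Rational(1, 2), Mul(-25, F)), -1)) (Function('j')(C, F) = Mul(2, Pow(Add(Pow(Add(-3, 5), -1), Mul(-25, F)), -1)) = Mul(2, Pow(Add(Pow(2, -1), Mul(-25, F)), -1)) = Mul(2, Pow(Add(Rational(1, 2), Mul(-25, F)), -1)))
Mul(592, Function('j')(-6, P)) = Mul(592, Mul(-4, Pow(Add(-1, Mul(50, 9)), -1))) = Mul(592, Mul(-4, Pow(Add(-1, 450), -1))) = Mul(592, Mul(-4, Pow(449, -1))) = Mul(592, Mul(-4, Rational(1, 449))) = Mul(592, Rational(-4, 449)) = Rational(-2368, 449)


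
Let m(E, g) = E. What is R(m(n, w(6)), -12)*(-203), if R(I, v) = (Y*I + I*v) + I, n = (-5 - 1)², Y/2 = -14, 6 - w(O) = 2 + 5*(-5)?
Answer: 285012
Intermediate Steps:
w(O) = 29 (w(O) = 6 - (2 + 5*(-5)) = 6 - (2 - 25) = 6 - 1*(-23) = 6 + 23 = 29)
Y = -28 (Y = 2*(-14) = -28)
n = 36 (n = (-6)² = 36)
R(I, v) = -27*I + I*v (R(I, v) = (-28*I + I*v) + I = -27*I + I*v)
R(m(n, w(6)), -12)*(-203) = (36*(-27 - 12))*(-203) = (36*(-39))*(-203) = -1404*(-203) = 285012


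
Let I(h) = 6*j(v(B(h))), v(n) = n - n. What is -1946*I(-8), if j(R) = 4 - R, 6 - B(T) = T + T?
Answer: -46704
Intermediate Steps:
B(T) = 6 - 2*T (B(T) = 6 - (T + T) = 6 - 2*T)
v(n) = 0
I(h) = 24 (I(h) = 6*(4 - 1*0) = 6*(4 + 0) = 6*4 = 24)
-1946*I(-8) = -1946*24 = -46704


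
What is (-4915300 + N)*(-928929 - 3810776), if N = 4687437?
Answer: 1080003400415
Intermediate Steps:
(-4915300 + N)*(-928929 - 3810776) = (-4915300 + 4687437)*(-928929 - 3810776) = -227863*(-4739705) = 1080003400415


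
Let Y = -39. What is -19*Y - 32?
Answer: 709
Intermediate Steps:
-19*Y - 32 = -19*(-39) - 32 = 741 - 32 = 709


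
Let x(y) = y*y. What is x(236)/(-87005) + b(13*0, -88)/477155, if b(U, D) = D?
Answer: -5316656264/8302974155 ≈ -0.64033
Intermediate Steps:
x(y) = y**2
x(236)/(-87005) + b(13*0, -88)/477155 = 236**2/(-87005) - 88/477155 = 55696*(-1/87005) - 88*1/477155 = -55696/87005 - 88/477155 = -5316656264/8302974155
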